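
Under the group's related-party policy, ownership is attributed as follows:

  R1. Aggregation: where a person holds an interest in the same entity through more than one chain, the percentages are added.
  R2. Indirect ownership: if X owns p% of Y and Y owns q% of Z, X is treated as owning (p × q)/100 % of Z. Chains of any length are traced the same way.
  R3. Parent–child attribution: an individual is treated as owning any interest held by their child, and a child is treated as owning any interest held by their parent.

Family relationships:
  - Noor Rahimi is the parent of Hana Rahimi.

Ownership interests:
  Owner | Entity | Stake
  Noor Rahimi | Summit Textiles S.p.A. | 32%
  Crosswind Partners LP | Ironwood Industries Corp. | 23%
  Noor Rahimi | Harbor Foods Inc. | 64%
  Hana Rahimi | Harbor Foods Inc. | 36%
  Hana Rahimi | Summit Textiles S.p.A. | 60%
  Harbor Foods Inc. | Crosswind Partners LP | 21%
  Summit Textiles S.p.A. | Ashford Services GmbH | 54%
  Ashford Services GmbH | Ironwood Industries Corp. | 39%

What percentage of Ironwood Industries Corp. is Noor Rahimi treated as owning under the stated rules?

By parent–child attribution (R3), Noor Rahimi is treated as also owning Hana Rahimi's interest in Harbor Foods Inc, giving 64% + 36% = 100%.
By parent–child attribution (R3), Noor Rahimi is treated as also owning Hana Rahimi's interest in Summit Textiles S.p.A, giving 32% + 60% = 92%.
Chain via Harbor Foods Inc. → Crosswind Partners LP (R2): 100% × 21% × 23% = 4.83% of Ironwood Industries Corp.
Chain via Summit Textiles S.p.A. → Ashford Services GmbH (R2): 92% × 54% × 39% = 19.3752% of Ironwood Industries Corp.
Aggregating (R1): 4.83% + 19.3752% = 24.2052%.

24.2052%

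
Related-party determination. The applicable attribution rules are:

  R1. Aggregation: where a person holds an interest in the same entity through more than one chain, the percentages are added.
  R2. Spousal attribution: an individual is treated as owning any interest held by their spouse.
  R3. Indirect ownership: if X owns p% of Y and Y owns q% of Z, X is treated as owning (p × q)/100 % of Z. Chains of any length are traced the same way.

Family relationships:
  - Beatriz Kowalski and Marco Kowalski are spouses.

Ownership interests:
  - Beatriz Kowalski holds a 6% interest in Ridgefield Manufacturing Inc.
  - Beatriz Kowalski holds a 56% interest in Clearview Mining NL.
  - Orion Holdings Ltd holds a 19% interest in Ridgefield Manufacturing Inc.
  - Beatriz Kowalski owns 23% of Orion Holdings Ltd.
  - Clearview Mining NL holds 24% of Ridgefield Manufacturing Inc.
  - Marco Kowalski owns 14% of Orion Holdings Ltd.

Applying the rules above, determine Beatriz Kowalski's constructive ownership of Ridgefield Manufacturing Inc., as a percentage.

26.47%

By spousal attribution (R2), Beatriz Kowalski is treated as also owning Marco Kowalski's interest in Orion Holdings Ltd, giving 23% + 14% = 37%.
Chain via Clearview Mining NL (R3): 56% × 24% = 13.44% of Ridgefield Manufacturing Inc.
Chain via Orion Holdings Ltd (R3): 37% × 19% = 7.03% of Ridgefield Manufacturing Inc.
Direct interest in Ridgefield Manufacturing Inc: 6%.
Aggregating (R1): 13.44% + 7.03% + 6% = 26.47%.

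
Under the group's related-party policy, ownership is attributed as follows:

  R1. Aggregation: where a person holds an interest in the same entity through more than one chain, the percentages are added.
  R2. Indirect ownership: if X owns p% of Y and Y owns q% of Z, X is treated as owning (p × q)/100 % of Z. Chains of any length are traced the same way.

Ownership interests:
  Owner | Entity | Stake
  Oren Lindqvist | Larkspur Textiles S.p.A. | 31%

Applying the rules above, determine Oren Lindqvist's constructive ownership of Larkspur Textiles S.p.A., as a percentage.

Direct interest in Larkspur Textiles S.p.A: 31%.

31%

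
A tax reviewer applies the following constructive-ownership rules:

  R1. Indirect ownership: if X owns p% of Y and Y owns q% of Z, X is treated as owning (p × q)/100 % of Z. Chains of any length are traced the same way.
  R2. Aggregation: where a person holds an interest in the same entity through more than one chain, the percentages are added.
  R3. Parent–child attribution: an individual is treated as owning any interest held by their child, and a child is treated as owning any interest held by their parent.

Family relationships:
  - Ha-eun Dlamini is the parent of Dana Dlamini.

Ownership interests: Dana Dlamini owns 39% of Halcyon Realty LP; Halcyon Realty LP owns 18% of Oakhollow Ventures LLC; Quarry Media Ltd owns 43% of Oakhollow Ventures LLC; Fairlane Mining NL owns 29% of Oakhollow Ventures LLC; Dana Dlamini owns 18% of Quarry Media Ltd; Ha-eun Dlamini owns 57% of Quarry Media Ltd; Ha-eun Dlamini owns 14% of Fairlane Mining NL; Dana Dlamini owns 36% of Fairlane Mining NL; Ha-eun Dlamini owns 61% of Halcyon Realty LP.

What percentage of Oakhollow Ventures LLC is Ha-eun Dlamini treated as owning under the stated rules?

64.75%

By parent–child attribution (R3), Ha-eun Dlamini is treated as also owning Dana Dlamini's interest in Quarry Media Ltd, giving 57% + 18% = 75%.
By parent–child attribution (R3), Ha-eun Dlamini is treated as also owning Dana Dlamini's interest in Halcyon Realty LP, giving 61% + 39% = 100%.
By parent–child attribution (R3), Ha-eun Dlamini is treated as also owning Dana Dlamini's interest in Fairlane Mining NL, giving 14% + 36% = 50%.
Chain via Quarry Media Ltd (R1): 75% × 43% = 32.25% of Oakhollow Ventures LLC.
Chain via Halcyon Realty LP (R1): 100% × 18% = 18% of Oakhollow Ventures LLC.
Chain via Fairlane Mining NL (R1): 50% × 29% = 14.5% of Oakhollow Ventures LLC.
Aggregating (R2): 32.25% + 18% + 14.5% = 64.75%.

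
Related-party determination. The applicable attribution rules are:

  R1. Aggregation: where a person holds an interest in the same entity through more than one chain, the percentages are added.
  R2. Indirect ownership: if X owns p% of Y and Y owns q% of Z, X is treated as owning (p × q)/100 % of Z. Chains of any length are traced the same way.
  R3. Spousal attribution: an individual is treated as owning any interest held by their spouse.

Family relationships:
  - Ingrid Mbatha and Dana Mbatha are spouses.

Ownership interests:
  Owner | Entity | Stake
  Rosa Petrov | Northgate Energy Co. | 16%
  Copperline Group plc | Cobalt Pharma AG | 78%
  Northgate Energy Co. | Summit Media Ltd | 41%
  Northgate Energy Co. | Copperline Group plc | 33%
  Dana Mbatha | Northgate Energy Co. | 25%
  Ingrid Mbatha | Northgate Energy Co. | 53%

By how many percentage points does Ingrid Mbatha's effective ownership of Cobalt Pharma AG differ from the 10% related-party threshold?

By spousal attribution (R3), Ingrid Mbatha is treated as also owning Dana Mbatha's interest in Northgate Energy Co, giving 53% + 25% = 78%.
Chain via Northgate Energy Co. → Copperline Group plc (R2): 78% × 33% × 78% = 20.0772% of Cobalt Pharma AG.
20.0772% exceeds the 10% threshold by 10.0772 percentage points.

10.0772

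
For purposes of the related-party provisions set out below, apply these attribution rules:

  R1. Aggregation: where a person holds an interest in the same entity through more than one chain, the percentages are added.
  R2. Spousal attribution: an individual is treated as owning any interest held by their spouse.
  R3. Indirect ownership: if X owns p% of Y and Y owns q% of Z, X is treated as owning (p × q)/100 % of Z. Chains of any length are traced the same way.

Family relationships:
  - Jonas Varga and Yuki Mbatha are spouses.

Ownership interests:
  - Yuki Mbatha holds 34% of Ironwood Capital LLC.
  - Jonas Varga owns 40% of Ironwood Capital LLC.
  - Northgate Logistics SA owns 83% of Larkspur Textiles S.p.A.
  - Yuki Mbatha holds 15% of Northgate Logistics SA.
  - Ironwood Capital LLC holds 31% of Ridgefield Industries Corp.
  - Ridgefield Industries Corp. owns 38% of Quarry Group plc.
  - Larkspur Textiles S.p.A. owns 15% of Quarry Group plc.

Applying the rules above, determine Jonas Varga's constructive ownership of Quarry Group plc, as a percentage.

10.5847%

By spousal attribution (R2), Jonas Varga is treated as also owning Yuki Mbatha's interest in Ironwood Capital LLC, giving 40% + 34% = 74%.
By spousal attribution (R2), Jonas Varga is treated as owning Yuki Mbatha's 15% interest in Northgate Logistics SA.
Chain via Ironwood Capital LLC → Ridgefield Industries Corp. (R3): 74% × 31% × 38% = 8.7172% of Quarry Group plc.
Chain via Northgate Logistics SA → Larkspur Textiles S.p.A. (R3): 15% × 83% × 15% = 1.8675% of Quarry Group plc.
Aggregating (R1): 8.7172% + 1.8675% = 10.5847%.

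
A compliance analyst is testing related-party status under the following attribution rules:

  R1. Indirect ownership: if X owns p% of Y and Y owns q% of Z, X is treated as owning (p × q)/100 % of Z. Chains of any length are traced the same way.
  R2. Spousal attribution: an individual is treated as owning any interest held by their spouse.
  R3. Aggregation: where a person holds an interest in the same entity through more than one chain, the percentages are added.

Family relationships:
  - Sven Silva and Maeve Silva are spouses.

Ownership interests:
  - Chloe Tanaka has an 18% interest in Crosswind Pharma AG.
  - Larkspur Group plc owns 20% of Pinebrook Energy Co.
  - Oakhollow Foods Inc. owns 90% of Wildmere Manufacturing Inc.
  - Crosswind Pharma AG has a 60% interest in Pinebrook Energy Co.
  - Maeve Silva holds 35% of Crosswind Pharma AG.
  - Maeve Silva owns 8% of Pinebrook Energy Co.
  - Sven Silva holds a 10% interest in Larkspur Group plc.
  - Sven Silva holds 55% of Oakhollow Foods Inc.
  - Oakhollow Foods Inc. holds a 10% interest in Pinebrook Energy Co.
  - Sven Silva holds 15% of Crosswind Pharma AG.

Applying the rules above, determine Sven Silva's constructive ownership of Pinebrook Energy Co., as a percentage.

By spousal attribution (R2), Sven Silva is treated as also owning Maeve Silva's interest in Crosswind Pharma AG, giving 15% + 35% = 50%.
By spousal attribution (R2), Sven Silva is treated as owning Maeve Silva's 8% interest in Pinebrook Energy Co.
Chain via Crosswind Pharma AG (R1): 50% × 60% = 30% of Pinebrook Energy Co.
Chain via Oakhollow Foods Inc. (R1): 55% × 10% = 5.5% of Pinebrook Energy Co.
Chain via Larkspur Group plc (R1): 10% × 20% = 2% of Pinebrook Energy Co.
Direct interest in Pinebrook Energy Co: 8%.
Aggregating (R3): 30% + 5.5% + 2% + 8% = 45.5%.

45.5%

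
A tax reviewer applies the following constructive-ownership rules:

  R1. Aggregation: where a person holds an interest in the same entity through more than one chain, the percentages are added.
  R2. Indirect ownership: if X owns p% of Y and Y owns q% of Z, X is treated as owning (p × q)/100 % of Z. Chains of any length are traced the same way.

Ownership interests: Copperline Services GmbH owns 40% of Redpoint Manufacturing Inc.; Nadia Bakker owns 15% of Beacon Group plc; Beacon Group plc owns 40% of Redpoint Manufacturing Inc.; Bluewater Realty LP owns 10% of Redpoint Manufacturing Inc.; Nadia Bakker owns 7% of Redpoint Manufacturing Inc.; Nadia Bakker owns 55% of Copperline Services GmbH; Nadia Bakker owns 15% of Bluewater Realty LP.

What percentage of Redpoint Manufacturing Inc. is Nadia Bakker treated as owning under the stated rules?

36.5%

Chain via Copperline Services GmbH (R2): 55% × 40% = 22% of Redpoint Manufacturing Inc.
Chain via Bluewater Realty LP (R2): 15% × 10% = 1.5% of Redpoint Manufacturing Inc.
Chain via Beacon Group plc (R2): 15% × 40% = 6% of Redpoint Manufacturing Inc.
Direct interest in Redpoint Manufacturing Inc: 7%.
Aggregating (R1): 22% + 1.5% + 6% + 7% = 36.5%.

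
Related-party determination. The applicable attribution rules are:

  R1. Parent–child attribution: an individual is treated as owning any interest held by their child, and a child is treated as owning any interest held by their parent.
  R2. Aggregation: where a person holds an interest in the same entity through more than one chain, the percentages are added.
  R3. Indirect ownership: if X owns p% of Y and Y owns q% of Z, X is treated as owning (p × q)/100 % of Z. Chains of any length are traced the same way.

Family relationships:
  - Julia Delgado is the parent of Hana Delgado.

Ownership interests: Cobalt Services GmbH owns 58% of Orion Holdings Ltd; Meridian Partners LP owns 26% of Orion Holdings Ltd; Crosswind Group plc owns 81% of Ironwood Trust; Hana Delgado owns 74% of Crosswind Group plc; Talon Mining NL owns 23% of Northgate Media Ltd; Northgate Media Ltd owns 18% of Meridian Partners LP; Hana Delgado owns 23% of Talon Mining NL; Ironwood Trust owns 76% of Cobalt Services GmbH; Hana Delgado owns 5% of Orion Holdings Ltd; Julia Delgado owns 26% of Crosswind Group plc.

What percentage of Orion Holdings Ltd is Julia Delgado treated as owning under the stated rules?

By parent–child attribution (R1), Julia Delgado is treated as also owning Hana Delgado's interest in Crosswind Group plc, giving 26% + 74% = 100%.
By parent–child attribution (R1), Julia Delgado is treated as owning Hana Delgado's 23% interest in Talon Mining NL.
By parent–child attribution (R1), Julia Delgado is treated as owning Hana Delgado's 5% interest in Orion Holdings Ltd.
Chain via Crosswind Group plc → Ironwood Trust → Cobalt Services GmbH (R3): 100% × 81% × 76% × 58% = 35.7048% of Orion Holdings Ltd.
Chain via Talon Mining NL → Northgate Media Ltd → Meridian Partners LP (R3): 23% × 23% × 18% × 26% = 0.247572% of Orion Holdings Ltd.
Direct interest in Orion Holdings Ltd: 5%.
Aggregating (R2): 35.7048% + 0.247572% + 5% = 40.952372%.

40.952372%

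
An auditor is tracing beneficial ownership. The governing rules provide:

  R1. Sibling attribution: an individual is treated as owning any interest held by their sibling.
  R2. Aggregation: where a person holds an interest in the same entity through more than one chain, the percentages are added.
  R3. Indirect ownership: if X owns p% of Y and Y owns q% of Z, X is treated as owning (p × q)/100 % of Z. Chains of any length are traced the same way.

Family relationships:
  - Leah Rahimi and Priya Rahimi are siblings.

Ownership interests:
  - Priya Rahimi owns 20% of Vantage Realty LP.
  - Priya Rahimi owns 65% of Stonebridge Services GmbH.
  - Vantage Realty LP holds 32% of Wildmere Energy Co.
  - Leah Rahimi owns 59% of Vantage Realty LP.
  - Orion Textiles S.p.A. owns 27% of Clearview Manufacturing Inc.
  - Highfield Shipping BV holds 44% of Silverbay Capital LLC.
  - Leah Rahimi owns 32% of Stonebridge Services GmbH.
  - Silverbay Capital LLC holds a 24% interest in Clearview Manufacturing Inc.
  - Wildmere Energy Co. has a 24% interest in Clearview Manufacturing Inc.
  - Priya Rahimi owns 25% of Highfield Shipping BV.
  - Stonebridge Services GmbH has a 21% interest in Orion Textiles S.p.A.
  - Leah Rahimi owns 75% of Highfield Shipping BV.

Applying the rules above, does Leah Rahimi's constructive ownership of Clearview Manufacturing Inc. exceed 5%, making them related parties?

By sibling attribution (R1), Leah Rahimi is treated as also owning Priya Rahimi's interest in Highfield Shipping BV, giving 75% + 25% = 100%.
By sibling attribution (R1), Leah Rahimi is treated as also owning Priya Rahimi's interest in Stonebridge Services GmbH, giving 32% + 65% = 97%.
By sibling attribution (R1), Leah Rahimi is treated as also owning Priya Rahimi's interest in Vantage Realty LP, giving 59% + 20% = 79%.
Chain via Highfield Shipping BV → Silverbay Capital LLC (R3): 100% × 44% × 24% = 10.56% of Clearview Manufacturing Inc.
Chain via Stonebridge Services GmbH → Orion Textiles S.p.A. (R3): 97% × 21% × 27% = 5.4999% of Clearview Manufacturing Inc.
Chain via Vantage Realty LP → Wildmere Energy Co. (R3): 79% × 32% × 24% = 6.0672% of Clearview Manufacturing Inc.
Aggregating (R2): 10.56% + 5.4999% + 6.0672% = 22.1271%.
22.1271% exceeds the 5% threshold, so Leah is a related party to Clearview Manufacturing Inc.

Yes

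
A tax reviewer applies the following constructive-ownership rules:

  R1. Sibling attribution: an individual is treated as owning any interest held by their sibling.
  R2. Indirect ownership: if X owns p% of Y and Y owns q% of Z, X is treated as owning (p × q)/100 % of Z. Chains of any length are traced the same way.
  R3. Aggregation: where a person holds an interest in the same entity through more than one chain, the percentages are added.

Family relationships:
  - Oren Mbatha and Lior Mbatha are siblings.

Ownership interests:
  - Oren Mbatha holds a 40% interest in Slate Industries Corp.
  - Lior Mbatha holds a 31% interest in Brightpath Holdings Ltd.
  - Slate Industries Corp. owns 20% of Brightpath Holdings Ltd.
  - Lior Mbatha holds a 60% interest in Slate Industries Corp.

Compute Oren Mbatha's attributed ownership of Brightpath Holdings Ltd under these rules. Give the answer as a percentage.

51%

By sibling attribution (R1), Oren Mbatha is treated as also owning Lior Mbatha's interest in Slate Industries Corp, giving 40% + 60% = 100%.
By sibling attribution (R1), Oren Mbatha is treated as owning Lior Mbatha's 31% interest in Brightpath Holdings Ltd.
Chain via Slate Industries Corp. (R2): 100% × 20% = 20% of Brightpath Holdings Ltd.
Direct interest in Brightpath Holdings Ltd: 31%.
Aggregating (R3): 20% + 31% = 51%.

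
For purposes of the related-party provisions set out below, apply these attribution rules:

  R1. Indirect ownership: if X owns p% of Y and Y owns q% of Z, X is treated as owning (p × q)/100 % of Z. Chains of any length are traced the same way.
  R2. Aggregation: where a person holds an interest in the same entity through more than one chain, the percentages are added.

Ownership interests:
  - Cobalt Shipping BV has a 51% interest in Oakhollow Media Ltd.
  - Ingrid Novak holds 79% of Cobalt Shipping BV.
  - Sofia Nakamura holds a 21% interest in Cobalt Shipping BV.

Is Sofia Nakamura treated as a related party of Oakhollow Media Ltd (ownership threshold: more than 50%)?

No

Chain via Cobalt Shipping BV (R1): 21% × 51% = 10.71% of Oakhollow Media Ltd.
10.71% does not exceed the 50% threshold, so Sofia is not a related party to Oakhollow Media Ltd.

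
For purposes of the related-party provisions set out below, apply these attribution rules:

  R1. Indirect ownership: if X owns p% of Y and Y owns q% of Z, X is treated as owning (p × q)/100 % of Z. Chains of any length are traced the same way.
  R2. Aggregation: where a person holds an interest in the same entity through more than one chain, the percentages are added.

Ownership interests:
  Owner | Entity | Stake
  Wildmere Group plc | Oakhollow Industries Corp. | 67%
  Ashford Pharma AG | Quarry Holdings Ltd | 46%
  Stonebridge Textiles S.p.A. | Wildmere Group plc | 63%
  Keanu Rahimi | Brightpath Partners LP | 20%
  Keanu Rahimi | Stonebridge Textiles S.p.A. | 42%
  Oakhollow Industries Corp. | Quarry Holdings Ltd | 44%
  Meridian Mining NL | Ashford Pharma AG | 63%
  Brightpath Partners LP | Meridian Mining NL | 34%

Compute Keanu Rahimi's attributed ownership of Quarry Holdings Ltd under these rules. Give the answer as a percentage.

9.771048%

Chain via Brightpath Partners LP → Meridian Mining NL → Ashford Pharma AG (R1): 20% × 34% × 63% × 46% = 1.97064% of Quarry Holdings Ltd.
Chain via Stonebridge Textiles S.p.A. → Wildmere Group plc → Oakhollow Industries Corp. (R1): 42% × 63% × 67% × 44% = 7.800408% of Quarry Holdings Ltd.
Aggregating (R2): 1.97064% + 7.800408% = 9.771048%.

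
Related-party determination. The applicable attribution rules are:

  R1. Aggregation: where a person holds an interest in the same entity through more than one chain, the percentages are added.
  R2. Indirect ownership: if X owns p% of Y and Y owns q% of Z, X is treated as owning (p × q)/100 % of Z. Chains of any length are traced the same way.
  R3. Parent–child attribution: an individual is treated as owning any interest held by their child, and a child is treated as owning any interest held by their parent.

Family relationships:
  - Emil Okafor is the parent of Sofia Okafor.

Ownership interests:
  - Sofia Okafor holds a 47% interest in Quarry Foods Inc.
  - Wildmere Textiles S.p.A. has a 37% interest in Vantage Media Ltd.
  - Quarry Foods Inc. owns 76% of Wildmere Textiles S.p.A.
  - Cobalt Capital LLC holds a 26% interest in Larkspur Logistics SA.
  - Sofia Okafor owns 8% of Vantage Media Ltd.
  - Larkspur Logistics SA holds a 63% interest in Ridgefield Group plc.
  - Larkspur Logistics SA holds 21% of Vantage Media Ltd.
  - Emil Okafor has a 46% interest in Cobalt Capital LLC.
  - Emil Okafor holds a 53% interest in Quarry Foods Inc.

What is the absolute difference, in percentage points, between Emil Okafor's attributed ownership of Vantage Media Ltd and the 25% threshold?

By parent–child attribution (R3), Emil Okafor is treated as also owning Sofia Okafor's interest in Quarry Foods Inc, giving 53% + 47% = 100%.
By parent–child attribution (R3), Emil Okafor is treated as owning Sofia Okafor's 8% interest in Vantage Media Ltd.
Chain via Cobalt Capital LLC → Larkspur Logistics SA (R2): 46% × 26% × 21% = 2.5116% of Vantage Media Ltd.
Chain via Quarry Foods Inc. → Wildmere Textiles S.p.A. (R2): 100% × 76% × 37% = 28.12% of Vantage Media Ltd.
Direct interest in Vantage Media Ltd: 8%.
Aggregating (R1): 2.5116% + 28.12% + 8% = 38.6316%.
38.6316% exceeds the 25% threshold by 13.6316 percentage points.

13.6316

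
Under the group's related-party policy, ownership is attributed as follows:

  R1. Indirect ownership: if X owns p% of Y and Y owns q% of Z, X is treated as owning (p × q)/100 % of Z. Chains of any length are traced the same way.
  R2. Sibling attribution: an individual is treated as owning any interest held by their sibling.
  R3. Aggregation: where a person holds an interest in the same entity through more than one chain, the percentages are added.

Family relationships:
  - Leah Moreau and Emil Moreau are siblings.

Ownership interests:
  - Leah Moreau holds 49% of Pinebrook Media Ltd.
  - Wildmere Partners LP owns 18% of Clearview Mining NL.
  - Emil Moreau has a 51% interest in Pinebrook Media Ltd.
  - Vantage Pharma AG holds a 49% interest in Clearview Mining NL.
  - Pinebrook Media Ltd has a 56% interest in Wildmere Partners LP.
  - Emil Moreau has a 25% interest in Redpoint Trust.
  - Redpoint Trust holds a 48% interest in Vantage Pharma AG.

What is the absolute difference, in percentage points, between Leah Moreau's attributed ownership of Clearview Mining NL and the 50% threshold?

By sibling attribution (R2), Leah Moreau is treated as also owning Emil Moreau's interest in Pinebrook Media Ltd, giving 49% + 51% = 100%.
By sibling attribution (R2), Leah Moreau is treated as owning Emil Moreau's 25% interest in Redpoint Trust.
Chain via Pinebrook Media Ltd → Wildmere Partners LP (R1): 100% × 56% × 18% = 10.08% of Clearview Mining NL.
Chain via Redpoint Trust → Vantage Pharma AG (R1): 25% × 48% × 49% = 5.88% of Clearview Mining NL.
Aggregating (R3): 10.08% + 5.88% = 15.96%.
15.96% falls short of the 50% threshold by 34.04 percentage points.

34.04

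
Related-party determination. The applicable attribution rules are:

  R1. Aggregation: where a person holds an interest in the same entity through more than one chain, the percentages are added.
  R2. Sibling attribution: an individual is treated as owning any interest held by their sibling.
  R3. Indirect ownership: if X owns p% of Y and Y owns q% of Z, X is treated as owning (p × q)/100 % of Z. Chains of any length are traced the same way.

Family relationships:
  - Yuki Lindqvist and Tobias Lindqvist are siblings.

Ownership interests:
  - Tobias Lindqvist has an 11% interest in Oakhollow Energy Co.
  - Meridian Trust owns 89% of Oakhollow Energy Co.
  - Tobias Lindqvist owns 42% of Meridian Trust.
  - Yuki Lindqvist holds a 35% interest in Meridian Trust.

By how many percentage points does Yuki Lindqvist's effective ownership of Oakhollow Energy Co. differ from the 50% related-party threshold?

29.53

By sibling attribution (R2), Yuki Lindqvist is treated as also owning Tobias Lindqvist's interest in Meridian Trust, giving 35% + 42% = 77%.
By sibling attribution (R2), Yuki Lindqvist is treated as owning Tobias Lindqvist's 11% interest in Oakhollow Energy Co.
Chain via Meridian Trust (R3): 77% × 89% = 68.53% of Oakhollow Energy Co.
Direct interest in Oakhollow Energy Co: 11%.
Aggregating (R1): 68.53% + 11% = 79.53%.
79.53% exceeds the 50% threshold by 29.53 percentage points.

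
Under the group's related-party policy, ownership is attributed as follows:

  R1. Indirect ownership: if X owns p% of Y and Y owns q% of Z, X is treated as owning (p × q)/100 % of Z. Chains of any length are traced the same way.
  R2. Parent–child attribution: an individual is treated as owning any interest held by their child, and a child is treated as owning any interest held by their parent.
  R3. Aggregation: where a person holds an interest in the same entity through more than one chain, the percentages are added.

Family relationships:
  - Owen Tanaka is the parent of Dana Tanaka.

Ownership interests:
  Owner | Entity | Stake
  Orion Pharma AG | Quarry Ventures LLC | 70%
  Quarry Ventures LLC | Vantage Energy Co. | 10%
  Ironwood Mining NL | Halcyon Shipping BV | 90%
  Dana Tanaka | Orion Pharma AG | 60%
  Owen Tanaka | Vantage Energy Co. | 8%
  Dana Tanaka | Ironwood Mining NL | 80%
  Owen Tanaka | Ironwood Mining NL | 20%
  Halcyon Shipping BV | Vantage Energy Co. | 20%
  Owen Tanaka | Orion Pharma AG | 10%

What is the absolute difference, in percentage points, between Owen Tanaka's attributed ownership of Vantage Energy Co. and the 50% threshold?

By parent–child attribution (R2), Owen Tanaka is treated as also owning Dana Tanaka's interest in Ironwood Mining NL, giving 20% + 80% = 100%.
By parent–child attribution (R2), Owen Tanaka is treated as also owning Dana Tanaka's interest in Orion Pharma AG, giving 10% + 60% = 70%.
Chain via Ironwood Mining NL → Halcyon Shipping BV (R1): 100% × 90% × 20% = 18% of Vantage Energy Co.
Chain via Orion Pharma AG → Quarry Ventures LLC (R1): 70% × 70% × 10% = 4.9% of Vantage Energy Co.
Direct interest in Vantage Energy Co: 8%.
Aggregating (R3): 18% + 4.9% + 8% = 30.9%.
30.9% falls short of the 50% threshold by 19.1 percentage points.

19.1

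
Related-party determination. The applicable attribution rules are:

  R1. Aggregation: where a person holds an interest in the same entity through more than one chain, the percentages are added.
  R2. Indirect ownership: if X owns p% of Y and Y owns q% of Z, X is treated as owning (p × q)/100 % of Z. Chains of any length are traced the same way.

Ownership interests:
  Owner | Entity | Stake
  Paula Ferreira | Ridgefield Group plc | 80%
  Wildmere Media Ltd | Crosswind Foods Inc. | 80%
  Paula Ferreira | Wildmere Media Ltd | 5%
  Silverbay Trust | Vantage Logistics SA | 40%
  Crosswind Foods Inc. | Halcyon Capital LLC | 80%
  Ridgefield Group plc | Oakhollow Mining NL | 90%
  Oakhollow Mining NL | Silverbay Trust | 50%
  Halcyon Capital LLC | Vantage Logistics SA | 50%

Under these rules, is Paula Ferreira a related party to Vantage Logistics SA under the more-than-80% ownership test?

Chain via Wildmere Media Ltd → Crosswind Foods Inc. → Halcyon Capital LLC (R2): 5% × 80% × 80% × 50% = 1.6% of Vantage Logistics SA.
Chain via Ridgefield Group plc → Oakhollow Mining NL → Silverbay Trust (R2): 80% × 90% × 50% × 40% = 14.4% of Vantage Logistics SA.
Aggregating (R1): 1.6% + 14.4% = 16%.
16% does not exceed the 80% threshold, so Paula is not a related party to Vantage Logistics SA.

No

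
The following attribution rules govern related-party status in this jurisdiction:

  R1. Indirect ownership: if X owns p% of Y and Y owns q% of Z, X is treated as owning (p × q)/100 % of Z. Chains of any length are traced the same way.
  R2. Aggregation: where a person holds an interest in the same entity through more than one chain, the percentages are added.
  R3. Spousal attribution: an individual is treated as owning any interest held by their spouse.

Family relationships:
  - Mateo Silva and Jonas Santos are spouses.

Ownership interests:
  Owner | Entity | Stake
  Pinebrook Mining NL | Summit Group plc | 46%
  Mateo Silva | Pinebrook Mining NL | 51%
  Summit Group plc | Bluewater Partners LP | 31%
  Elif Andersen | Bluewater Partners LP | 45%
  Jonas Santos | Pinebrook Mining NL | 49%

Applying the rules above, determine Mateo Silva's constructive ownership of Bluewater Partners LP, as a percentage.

14.26%

By spousal attribution (R3), Mateo Silva is treated as also owning Jonas Santos's interest in Pinebrook Mining NL, giving 51% + 49% = 100%.
Chain via Pinebrook Mining NL → Summit Group plc (R1): 100% × 46% × 31% = 14.26% of Bluewater Partners LP.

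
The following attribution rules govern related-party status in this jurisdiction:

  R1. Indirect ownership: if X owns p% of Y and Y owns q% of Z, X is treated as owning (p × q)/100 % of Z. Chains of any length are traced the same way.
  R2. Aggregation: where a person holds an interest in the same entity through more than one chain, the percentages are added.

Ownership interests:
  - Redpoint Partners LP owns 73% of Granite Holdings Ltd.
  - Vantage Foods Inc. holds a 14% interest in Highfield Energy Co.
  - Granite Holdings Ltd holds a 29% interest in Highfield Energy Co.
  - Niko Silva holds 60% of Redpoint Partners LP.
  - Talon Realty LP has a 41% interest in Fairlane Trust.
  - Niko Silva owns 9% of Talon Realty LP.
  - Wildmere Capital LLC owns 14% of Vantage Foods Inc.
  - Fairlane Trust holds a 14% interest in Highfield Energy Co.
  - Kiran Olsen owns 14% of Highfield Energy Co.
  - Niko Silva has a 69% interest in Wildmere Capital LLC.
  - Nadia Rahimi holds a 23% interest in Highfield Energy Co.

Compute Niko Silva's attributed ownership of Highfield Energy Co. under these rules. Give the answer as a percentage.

14.571%

Chain via Wildmere Capital LLC → Vantage Foods Inc. (R1): 69% × 14% × 14% = 1.3524% of Highfield Energy Co.
Chain via Talon Realty LP → Fairlane Trust (R1): 9% × 41% × 14% = 0.5166% of Highfield Energy Co.
Chain via Redpoint Partners LP → Granite Holdings Ltd (R1): 60% × 73% × 29% = 12.702% of Highfield Energy Co.
Aggregating (R2): 1.3524% + 0.5166% + 12.702% = 14.571%.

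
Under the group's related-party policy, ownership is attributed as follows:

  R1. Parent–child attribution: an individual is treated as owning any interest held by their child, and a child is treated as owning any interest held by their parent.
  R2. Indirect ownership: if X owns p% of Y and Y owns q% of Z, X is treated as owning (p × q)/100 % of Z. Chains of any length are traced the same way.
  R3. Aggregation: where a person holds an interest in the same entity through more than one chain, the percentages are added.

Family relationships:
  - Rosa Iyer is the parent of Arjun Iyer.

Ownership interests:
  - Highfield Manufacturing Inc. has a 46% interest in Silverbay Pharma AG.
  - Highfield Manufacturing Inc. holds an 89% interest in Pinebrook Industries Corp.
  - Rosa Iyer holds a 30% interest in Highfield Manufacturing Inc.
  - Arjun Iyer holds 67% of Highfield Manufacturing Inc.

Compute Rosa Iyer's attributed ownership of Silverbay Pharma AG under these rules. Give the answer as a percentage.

By parent–child attribution (R1), Rosa Iyer is treated as also owning Arjun Iyer's interest in Highfield Manufacturing Inc, giving 30% + 67% = 97%.
Chain via Highfield Manufacturing Inc. (R2): 97% × 46% = 44.62% of Silverbay Pharma AG.

44.62%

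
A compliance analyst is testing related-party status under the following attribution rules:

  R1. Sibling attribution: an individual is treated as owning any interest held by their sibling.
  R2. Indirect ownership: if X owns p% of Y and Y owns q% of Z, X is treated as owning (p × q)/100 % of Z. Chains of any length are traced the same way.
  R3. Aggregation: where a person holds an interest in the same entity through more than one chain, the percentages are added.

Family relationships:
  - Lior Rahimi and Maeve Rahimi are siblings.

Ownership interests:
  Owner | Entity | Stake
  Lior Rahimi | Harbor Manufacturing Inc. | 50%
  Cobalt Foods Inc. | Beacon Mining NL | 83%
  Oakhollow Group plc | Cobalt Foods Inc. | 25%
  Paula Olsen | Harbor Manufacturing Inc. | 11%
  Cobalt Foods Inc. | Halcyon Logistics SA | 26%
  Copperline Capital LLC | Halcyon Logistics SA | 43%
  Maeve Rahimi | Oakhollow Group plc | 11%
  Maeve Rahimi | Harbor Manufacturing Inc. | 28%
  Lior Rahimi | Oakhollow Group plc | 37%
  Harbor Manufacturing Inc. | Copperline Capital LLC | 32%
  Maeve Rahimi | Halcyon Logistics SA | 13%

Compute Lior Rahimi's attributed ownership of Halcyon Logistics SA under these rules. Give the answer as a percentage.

26.8528%

By sibling attribution (R1), Lior Rahimi is treated as also owning Maeve Rahimi's interest in Harbor Manufacturing Inc, giving 50% + 28% = 78%.
By sibling attribution (R1), Lior Rahimi is treated as also owning Maeve Rahimi's interest in Oakhollow Group plc, giving 37% + 11% = 48%.
By sibling attribution (R1), Lior Rahimi is treated as owning Maeve Rahimi's 13% interest in Halcyon Logistics SA.
Chain via Harbor Manufacturing Inc. → Copperline Capital LLC (R2): 78% × 32% × 43% = 10.7328% of Halcyon Logistics SA.
Chain via Oakhollow Group plc → Cobalt Foods Inc. (R2): 48% × 25% × 26% = 3.12% of Halcyon Logistics SA.
Direct interest in Halcyon Logistics SA: 13%.
Aggregating (R3): 10.7328% + 3.12% + 13% = 26.8528%.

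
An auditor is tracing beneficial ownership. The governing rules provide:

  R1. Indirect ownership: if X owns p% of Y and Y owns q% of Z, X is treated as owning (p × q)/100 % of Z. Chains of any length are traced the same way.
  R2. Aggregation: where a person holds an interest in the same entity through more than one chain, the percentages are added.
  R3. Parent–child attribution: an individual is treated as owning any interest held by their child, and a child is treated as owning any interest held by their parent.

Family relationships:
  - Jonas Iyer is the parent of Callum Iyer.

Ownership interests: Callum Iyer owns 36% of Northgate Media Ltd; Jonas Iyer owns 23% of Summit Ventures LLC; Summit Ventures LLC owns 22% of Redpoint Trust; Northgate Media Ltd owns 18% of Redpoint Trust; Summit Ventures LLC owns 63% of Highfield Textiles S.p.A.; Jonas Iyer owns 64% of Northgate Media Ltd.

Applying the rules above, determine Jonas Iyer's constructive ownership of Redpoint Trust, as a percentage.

23.06%

By parent–child attribution (R3), Jonas Iyer is treated as also owning Callum Iyer's interest in Northgate Media Ltd, giving 64% + 36% = 100%.
Chain via Summit Ventures LLC (R1): 23% × 22% = 5.06% of Redpoint Trust.
Chain via Northgate Media Ltd (R1): 100% × 18% = 18% of Redpoint Trust.
Aggregating (R2): 5.06% + 18% = 23.06%.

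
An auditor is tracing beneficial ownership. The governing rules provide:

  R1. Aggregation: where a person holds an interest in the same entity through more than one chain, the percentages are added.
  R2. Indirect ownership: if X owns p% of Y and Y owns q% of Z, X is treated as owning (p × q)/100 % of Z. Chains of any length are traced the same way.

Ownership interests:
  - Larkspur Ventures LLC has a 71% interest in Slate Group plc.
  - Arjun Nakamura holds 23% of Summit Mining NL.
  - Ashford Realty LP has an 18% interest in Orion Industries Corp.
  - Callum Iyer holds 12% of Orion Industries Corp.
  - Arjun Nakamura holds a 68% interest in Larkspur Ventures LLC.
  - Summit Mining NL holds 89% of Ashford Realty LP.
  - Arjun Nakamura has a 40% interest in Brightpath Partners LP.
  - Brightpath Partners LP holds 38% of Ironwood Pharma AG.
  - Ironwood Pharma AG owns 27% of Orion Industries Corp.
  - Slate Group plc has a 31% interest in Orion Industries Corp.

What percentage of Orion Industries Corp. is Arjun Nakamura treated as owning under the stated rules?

22.7554%

Chain via Summit Mining NL → Ashford Realty LP (R2): 23% × 89% × 18% = 3.6846% of Orion Industries Corp.
Chain via Larkspur Ventures LLC → Slate Group plc (R2): 68% × 71% × 31% = 14.9668% of Orion Industries Corp.
Chain via Brightpath Partners LP → Ironwood Pharma AG (R2): 40% × 38% × 27% = 4.104% of Orion Industries Corp.
Aggregating (R1): 3.6846% + 14.9668% + 4.104% = 22.7554%.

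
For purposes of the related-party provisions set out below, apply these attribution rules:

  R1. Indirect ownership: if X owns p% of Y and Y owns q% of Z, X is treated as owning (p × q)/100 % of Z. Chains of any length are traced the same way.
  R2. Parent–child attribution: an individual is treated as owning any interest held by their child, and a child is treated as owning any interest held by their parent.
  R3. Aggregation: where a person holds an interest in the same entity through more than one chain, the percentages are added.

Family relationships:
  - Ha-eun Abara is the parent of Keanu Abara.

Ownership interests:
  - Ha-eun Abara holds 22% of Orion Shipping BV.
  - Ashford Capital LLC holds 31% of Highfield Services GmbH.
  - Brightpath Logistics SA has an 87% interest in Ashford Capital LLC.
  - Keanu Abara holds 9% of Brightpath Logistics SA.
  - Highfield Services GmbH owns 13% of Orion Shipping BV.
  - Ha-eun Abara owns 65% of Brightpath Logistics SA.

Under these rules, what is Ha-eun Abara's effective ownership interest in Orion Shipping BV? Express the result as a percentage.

By parent–child attribution (R2), Ha-eun Abara is treated as also owning Keanu Abara's interest in Brightpath Logistics SA, giving 65% + 9% = 74%.
Chain via Brightpath Logistics SA → Ashford Capital LLC → Highfield Services GmbH (R1): 74% × 87% × 31% × 13% = 2.594514% of Orion Shipping BV.
Direct interest in Orion Shipping BV: 22%.
Aggregating (R3): 2.594514% + 22% = 24.594514%.

24.594514%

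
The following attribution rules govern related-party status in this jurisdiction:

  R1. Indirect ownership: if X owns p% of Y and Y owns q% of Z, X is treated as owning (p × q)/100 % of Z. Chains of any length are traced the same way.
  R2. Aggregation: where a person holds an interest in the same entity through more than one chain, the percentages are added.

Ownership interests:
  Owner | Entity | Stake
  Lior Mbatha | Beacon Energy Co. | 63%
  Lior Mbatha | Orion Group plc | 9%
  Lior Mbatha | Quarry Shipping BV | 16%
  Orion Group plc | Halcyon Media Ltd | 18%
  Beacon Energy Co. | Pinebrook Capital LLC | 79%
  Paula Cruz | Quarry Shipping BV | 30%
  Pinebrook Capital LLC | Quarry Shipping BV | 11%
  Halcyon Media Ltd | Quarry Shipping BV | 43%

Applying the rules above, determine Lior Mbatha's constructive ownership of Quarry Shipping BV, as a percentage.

22.1713%

Chain via Orion Group plc → Halcyon Media Ltd (R1): 9% × 18% × 43% = 0.6966% of Quarry Shipping BV.
Chain via Beacon Energy Co. → Pinebrook Capital LLC (R1): 63% × 79% × 11% = 5.4747% of Quarry Shipping BV.
Direct interest in Quarry Shipping BV: 16%.
Aggregating (R2): 0.6966% + 5.4747% + 16% = 22.1713%.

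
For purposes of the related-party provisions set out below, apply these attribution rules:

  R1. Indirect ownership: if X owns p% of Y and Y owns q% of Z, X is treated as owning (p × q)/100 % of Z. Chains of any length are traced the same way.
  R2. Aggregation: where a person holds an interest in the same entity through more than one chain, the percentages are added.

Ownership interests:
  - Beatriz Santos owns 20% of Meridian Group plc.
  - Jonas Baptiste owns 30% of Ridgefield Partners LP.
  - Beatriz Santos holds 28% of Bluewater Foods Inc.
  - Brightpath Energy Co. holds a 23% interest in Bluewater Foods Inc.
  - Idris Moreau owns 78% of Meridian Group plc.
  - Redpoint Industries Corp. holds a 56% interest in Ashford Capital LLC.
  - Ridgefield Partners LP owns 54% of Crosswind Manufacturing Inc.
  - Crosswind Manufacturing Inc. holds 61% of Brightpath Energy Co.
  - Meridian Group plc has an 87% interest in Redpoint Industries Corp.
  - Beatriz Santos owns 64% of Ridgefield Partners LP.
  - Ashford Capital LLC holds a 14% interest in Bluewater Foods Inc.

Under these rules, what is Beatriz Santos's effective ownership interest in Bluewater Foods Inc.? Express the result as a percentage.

34.212928%

Chain via Ridgefield Partners LP → Crosswind Manufacturing Inc. → Brightpath Energy Co. (R1): 64% × 54% × 61% × 23% = 4.848768% of Bluewater Foods Inc.
Chain via Meridian Group plc → Redpoint Industries Corp. → Ashford Capital LLC (R1): 20% × 87% × 56% × 14% = 1.36416% of Bluewater Foods Inc.
Direct interest in Bluewater Foods Inc: 28%.
Aggregating (R2): 4.848768% + 1.36416% + 28% = 34.212928%.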